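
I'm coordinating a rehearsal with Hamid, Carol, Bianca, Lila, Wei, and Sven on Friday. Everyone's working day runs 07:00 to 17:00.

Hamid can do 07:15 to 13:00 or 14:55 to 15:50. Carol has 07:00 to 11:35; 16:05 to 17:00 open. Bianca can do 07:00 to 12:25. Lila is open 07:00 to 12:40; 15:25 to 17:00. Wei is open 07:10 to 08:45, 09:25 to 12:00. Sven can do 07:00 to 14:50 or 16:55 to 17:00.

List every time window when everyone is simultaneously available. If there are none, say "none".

07:15-08:45, 09:25-11:35

Hamid ∩ Carol: 07:15-11:35.
Hamid ∩ Carol ∩ Bianca: 07:15-11:35.
Hamid ∩ Carol ∩ Bianca ∩ Lila: 07:15-11:35.
Hamid ∩ Carol ∩ Bianca ∩ Lila ∩ Wei: 07:15-08:45, 09:25-11:35.
Hamid ∩ Carol ∩ Bianca ∩ Lila ∩ Wei ∩ Sven: 07:15-08:45, 09:25-11:35.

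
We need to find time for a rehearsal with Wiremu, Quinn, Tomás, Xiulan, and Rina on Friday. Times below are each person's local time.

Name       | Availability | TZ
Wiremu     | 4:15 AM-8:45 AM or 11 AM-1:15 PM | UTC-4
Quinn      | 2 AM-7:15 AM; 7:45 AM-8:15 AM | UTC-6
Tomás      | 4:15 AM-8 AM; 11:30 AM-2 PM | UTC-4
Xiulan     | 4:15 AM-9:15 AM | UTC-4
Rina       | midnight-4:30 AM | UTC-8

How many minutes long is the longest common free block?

Wiremu in UTC: 08:15-12:45, 15:00-17:15 (add 4h to convert from UTC-4).
Quinn in UTC: 08:00-13:15, 13:45-14:15 (add 6h to convert from UTC-6).
Tomás in UTC: 08:15-12:00, 15:30-18:00 (add 4h to convert from UTC-4).
Xiulan in UTC: 08:15-13:15 (add 4h to convert from UTC-4).
Rina in UTC: 08:00-12:30 (add 8h to convert from UTC-8).
Wiremu ∩ Quinn: 08:15-12:45.
Wiremu ∩ Quinn ∩ Tomás: 08:15-12:00.
Wiremu ∩ Quinn ∩ Tomás ∩ Xiulan: 08:15-12:00.
Wiremu ∩ Quinn ∩ Tomás ∩ Xiulan ∩ Rina: 08:15-12:00.
The longest is 08:15-12:00 at 225 minutes.

225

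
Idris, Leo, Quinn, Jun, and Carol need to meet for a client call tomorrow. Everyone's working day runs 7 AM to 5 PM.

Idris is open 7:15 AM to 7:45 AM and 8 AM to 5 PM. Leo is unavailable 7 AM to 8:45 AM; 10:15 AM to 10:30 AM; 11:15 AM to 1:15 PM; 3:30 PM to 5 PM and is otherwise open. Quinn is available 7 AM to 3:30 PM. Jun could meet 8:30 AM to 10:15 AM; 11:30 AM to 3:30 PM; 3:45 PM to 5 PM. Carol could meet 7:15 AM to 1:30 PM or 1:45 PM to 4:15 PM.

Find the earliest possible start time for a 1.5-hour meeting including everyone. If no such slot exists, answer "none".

08:45

Idris free: 07:15-07:45, 08:00-17:00.
Leo free: 08:45-10:15, 10:30-11:15, 13:15-15:30 (invert busy blocks within the working day).
Quinn free: 07:00-15:30.
Jun free: 08:30-10:15, 11:30-15:30, 15:45-17:00.
Carol free: 07:15-13:30, 13:45-16:15.
Idris ∩ Leo: 08:45-10:15, 10:30-11:15, 13:15-15:30.
Idris ∩ Leo ∩ Quinn: 08:45-10:15, 10:30-11:15, 13:15-15:30.
Idris ∩ Leo ∩ Quinn ∩ Jun: 08:45-10:15, 13:15-15:30.
Idris ∩ Leo ∩ Quinn ∩ Jun ∩ Carol: 08:45-10:15, 13:15-13:30, 13:45-15:30.
The first common window of at least 90 minutes is 08:45-10:15, so the earliest start is 08:45.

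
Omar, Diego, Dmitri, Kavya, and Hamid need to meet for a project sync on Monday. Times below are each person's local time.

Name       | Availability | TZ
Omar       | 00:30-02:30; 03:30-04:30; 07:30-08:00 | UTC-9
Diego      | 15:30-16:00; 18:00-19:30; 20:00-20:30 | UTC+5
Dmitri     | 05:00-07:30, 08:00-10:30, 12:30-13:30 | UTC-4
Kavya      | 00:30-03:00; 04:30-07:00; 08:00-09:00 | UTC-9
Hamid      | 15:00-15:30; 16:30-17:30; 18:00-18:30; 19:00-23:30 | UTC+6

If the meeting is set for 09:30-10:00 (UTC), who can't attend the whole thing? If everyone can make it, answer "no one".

Diego, Hamid

Omar in UTC: 09:30-11:30, 12:30-13:30, 16:30-17:00 (add 9h to convert from UTC-9).
Diego in UTC: 10:30-11:00, 13:00-14:30, 15:00-15:30 (subtract 5h to convert from UTC+5).
Dmitri in UTC: 09:00-11:30, 12:00-14:30, 16:30-17:30 (add 4h to convert from UTC-4).
Kavya in UTC: 09:30-12:00, 13:30-16:00, 17:00-18:00 (add 9h to convert from UTC-9).
Hamid in UTC: 09:00-09:30, 10:30-11:30, 12:00-12:30, 13:00-17:30 (subtract 6h to convert from UTC+6).
Omar: free for 09:30-10:00. Diego: not fully free for 09:30-10:00. Dmitri: free for 09:30-10:00. Kavya: free for 09:30-10:00. Hamid: not fully free for 09:30-10:00.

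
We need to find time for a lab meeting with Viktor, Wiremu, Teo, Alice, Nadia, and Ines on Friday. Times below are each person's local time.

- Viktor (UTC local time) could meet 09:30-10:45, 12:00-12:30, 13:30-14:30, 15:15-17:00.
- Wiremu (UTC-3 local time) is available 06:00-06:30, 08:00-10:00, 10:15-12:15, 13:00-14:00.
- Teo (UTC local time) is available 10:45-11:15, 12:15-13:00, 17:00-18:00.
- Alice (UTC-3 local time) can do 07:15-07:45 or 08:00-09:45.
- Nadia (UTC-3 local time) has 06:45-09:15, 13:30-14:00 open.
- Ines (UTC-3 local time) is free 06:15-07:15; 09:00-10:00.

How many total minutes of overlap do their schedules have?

Viktor in UTC: 09:30-10:45, 12:00-12:30, 13:30-14:30, 15:15-17:00.
Wiremu in UTC: 09:00-09:30, 11:00-13:00, 13:15-15:15, 16:00-17:00 (add 3h to convert from UTC-3).
Teo in UTC: 10:45-11:15, 12:15-13:00, 17:00-18:00.
Alice in UTC: 10:15-10:45, 11:00-12:45 (add 3h to convert from UTC-3).
Nadia in UTC: 09:45-12:15, 16:30-17:00 (add 3h to convert from UTC-3).
Ines in UTC: 09:15-10:15, 12:00-13:00 (add 3h to convert from UTC-3).
Viktor ∩ Wiremu: 12:00-12:30, 13:30-14:30, 16:00-17:00.
Viktor ∩ Wiremu ∩ Teo: 12:15-12:30.
Viktor ∩ Wiremu ∩ Teo ∩ Alice: 12:15-12:30.
Viktor ∩ Wiremu ∩ Teo ∩ Alice ∩ Nadia: ∅.
Viktor ∩ Wiremu ∩ Teo ∩ Alice ∩ Nadia ∩ Ines: ∅.
There is no time when everyone is free.
There is no common window, so the total is 0 minutes.

0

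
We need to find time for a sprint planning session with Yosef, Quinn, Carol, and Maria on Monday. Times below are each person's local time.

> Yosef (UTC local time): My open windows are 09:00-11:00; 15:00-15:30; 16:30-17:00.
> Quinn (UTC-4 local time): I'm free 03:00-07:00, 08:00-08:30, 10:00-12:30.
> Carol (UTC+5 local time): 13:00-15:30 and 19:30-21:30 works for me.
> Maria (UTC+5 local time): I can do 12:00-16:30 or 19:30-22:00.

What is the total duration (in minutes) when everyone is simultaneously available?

120

Yosef in UTC: 09:00-11:00, 15:00-15:30, 16:30-17:00.
Quinn in UTC: 07:00-11:00, 12:00-12:30, 14:00-16:30 (add 4h to convert from UTC-4).
Carol in UTC: 08:00-10:30, 14:30-16:30 (subtract 5h to convert from UTC+5).
Maria in UTC: 07:00-11:30, 14:30-17:00 (subtract 5h to convert from UTC+5).
Yosef ∩ Quinn: 09:00-11:00, 15:00-15:30.
Yosef ∩ Quinn ∩ Carol: 09:00-10:30, 15:00-15:30.
Yosef ∩ Quinn ∩ Carol ∩ Maria: 09:00-10:30, 15:00-15:30.
Summing the common windows: 90 + 30 = 120 minutes.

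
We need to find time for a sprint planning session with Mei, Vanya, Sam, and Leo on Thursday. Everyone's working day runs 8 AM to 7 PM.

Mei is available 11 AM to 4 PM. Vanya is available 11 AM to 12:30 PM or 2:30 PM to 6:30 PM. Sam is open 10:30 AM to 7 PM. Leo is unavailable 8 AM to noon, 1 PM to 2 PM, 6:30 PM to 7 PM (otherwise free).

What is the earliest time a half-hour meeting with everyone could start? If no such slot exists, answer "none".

Mei free: 11:00-16:00.
Vanya free: 11:00-12:30, 14:30-18:30.
Sam free: 10:30-19:00.
Leo free: 12:00-13:00, 14:00-18:30 (invert busy blocks within the working day).
Mei ∩ Vanya: 11:00-12:30, 14:30-16:00.
Mei ∩ Vanya ∩ Sam: 11:00-12:30, 14:30-16:00.
Mei ∩ Vanya ∩ Sam ∩ Leo: 12:00-12:30, 14:30-16:00.
The first common window of at least 30 minutes is 12:00-12:30, so the earliest start is 12:00.

12:00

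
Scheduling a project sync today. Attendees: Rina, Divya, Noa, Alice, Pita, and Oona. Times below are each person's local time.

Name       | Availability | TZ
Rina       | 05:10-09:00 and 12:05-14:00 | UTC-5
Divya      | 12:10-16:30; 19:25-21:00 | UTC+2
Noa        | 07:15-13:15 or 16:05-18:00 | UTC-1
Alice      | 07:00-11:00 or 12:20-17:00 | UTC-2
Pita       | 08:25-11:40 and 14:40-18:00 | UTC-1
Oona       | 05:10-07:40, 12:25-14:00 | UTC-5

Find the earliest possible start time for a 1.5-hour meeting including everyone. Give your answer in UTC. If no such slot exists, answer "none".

10:10

Rina in UTC: 10:10-14:00, 17:05-19:00 (add 5h to convert from UTC-5).
Divya in UTC: 10:10-14:30, 17:25-19:00 (subtract 2h to convert from UTC+2).
Noa in UTC: 08:15-14:15, 17:05-19:00 (add 1h to convert from UTC-1).
Alice in UTC: 09:00-13:00, 14:20-19:00 (add 2h to convert from UTC-2).
Pita in UTC: 09:25-12:40, 15:40-19:00 (add 1h to convert from UTC-1).
Oona in UTC: 10:10-12:40, 17:25-19:00 (add 5h to convert from UTC-5).
Rina ∩ Divya: 10:10-14:00, 17:25-19:00.
Rina ∩ Divya ∩ Noa: 10:10-14:00, 17:25-19:00.
Rina ∩ Divya ∩ Noa ∩ Alice: 10:10-13:00, 17:25-19:00.
Rina ∩ Divya ∩ Noa ∩ Alice ∩ Pita: 10:10-12:40, 17:25-19:00.
Rina ∩ Divya ∩ Noa ∩ Alice ∩ Pita ∩ Oona: 10:10-12:40, 17:25-19:00.
The first common window of at least 90 minutes is 10:10-12:40, so the earliest start is 10:10.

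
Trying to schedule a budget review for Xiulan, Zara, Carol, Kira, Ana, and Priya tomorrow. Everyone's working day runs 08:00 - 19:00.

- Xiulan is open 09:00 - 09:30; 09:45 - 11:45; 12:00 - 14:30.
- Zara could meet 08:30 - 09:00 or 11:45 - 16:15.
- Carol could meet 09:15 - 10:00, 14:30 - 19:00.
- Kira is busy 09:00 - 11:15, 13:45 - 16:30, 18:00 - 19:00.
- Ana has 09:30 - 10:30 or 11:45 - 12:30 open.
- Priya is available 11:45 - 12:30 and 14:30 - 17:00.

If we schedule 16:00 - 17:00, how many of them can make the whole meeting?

Xiulan free: 09:00-09:30, 09:45-11:45, 12:00-14:30.
Zara free: 08:30-09:00, 11:45-16:15.
Carol free: 09:15-10:00, 14:30-19:00.
Kira free: 08:00-09:00, 11:15-13:45, 16:30-18:00 (invert busy blocks within the working day).
Ana free: 09:30-10:30, 11:45-12:30.
Priya free: 11:45-12:30, 14:30-17:00.
Carol and Priya can make the full 16:00-17:00 slot — that's 2.

2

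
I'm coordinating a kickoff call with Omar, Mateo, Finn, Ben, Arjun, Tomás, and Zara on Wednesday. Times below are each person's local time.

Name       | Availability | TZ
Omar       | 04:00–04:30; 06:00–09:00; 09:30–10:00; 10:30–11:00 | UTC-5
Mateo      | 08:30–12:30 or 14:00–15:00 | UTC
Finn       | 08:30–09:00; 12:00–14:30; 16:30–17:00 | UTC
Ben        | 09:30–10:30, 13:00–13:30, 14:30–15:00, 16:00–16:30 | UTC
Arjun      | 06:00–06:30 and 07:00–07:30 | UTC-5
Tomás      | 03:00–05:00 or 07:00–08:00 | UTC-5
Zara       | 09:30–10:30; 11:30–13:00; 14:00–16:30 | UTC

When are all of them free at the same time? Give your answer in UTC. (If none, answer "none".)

Omar in UTC: 09:00-09:30, 11:00-14:00, 14:30-15:00, 15:30-16:00 (add 5h to convert from UTC-5).
Mateo in UTC: 08:30-12:30, 14:00-15:00.
Finn in UTC: 08:30-09:00, 12:00-14:30, 16:30-17:00.
Ben in UTC: 09:30-10:30, 13:00-13:30, 14:30-15:00, 16:00-16:30.
Arjun in UTC: 11:00-11:30, 12:00-12:30 (add 5h to convert from UTC-5).
Tomás in UTC: 08:00-10:00, 12:00-13:00 (add 5h to convert from UTC-5).
Zara in UTC: 09:30-10:30, 11:30-13:00, 14:00-16:30.
Omar ∩ Mateo: 09:00-09:30, 11:00-12:30, 14:30-15:00.
Omar ∩ Mateo ∩ Finn: 12:00-12:30.
Omar ∩ Mateo ∩ Finn ∩ Ben: ∅.
Omar ∩ Mateo ∩ Finn ∩ Ben ∩ Arjun: ∅.
Omar ∩ Mateo ∩ Finn ∩ Ben ∩ Arjun ∩ Tomás: ∅.
Omar ∩ Mateo ∩ Finn ∩ Ben ∩ Arjun ∩ Tomás ∩ Zara: ∅.
There is no time when everyone is free.

none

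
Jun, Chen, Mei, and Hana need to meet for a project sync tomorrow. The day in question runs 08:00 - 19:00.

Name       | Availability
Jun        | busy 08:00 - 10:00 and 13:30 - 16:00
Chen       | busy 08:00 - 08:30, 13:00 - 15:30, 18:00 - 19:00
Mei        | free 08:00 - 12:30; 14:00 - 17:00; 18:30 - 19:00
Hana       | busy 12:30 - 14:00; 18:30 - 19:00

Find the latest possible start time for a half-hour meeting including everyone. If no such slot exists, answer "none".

Jun free: 10:00-13:30, 16:00-19:00 (invert busy blocks within the working day).
Chen free: 08:30-13:00, 15:30-18:00 (invert busy blocks within the working day).
Mei free: 08:00-12:30, 14:00-17:00, 18:30-19:00.
Hana free: 08:00-12:30, 14:00-18:30 (invert busy blocks within the working day).
Jun ∩ Chen: 10:00-13:00, 16:00-18:00.
Jun ∩ Chen ∩ Mei: 10:00-12:30, 16:00-17:00.
Jun ∩ Chen ∩ Mei ∩ Hana: 10:00-12:30, 16:00-17:00.
The last common window of at least 30 minutes is 16:00-17:00; a 30-minute meeting can start as late as 16:30 and still end by 17:00.

16:30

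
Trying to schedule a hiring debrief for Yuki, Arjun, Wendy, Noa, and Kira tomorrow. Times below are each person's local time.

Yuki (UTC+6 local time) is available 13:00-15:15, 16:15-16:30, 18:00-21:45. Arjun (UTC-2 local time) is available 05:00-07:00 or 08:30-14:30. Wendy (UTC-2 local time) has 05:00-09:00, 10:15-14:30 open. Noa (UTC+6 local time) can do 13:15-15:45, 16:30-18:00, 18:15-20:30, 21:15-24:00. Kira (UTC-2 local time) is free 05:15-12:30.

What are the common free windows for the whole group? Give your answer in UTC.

Yuki in UTC: 07:00-09:15, 10:15-10:30, 12:00-15:45 (subtract 6h to convert from UTC+6).
Arjun in UTC: 07:00-09:00, 10:30-16:30 (add 2h to convert from UTC-2).
Wendy in UTC: 07:00-11:00, 12:15-16:30 (add 2h to convert from UTC-2).
Noa in UTC: 07:15-09:45, 10:30-12:00, 12:15-14:30, 15:15-18:00 (subtract 6h to convert from UTC+6).
Kira in UTC: 07:15-14:30 (add 2h to convert from UTC-2).
Yuki ∩ Arjun: 07:00-09:00, 12:00-15:45.
Yuki ∩ Arjun ∩ Wendy: 07:00-09:00, 12:15-15:45.
Yuki ∩ Arjun ∩ Wendy ∩ Noa: 07:15-09:00, 12:15-14:30, 15:15-15:45.
Yuki ∩ Arjun ∩ Wendy ∩ Noa ∩ Kira: 07:15-09:00, 12:15-14:30.

07:15-09:00, 12:15-14:30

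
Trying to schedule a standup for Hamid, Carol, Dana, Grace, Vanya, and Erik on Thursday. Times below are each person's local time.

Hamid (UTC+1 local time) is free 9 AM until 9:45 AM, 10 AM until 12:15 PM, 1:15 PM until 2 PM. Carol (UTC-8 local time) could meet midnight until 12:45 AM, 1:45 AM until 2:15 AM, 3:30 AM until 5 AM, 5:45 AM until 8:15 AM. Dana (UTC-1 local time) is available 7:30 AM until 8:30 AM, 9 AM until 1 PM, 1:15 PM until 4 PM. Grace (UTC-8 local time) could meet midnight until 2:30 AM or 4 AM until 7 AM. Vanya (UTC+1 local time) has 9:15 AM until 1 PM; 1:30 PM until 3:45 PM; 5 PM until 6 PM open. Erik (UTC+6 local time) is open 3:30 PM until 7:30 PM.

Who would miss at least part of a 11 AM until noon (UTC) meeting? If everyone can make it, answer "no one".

Hamid in UTC: 08:00-08:45, 09:00-11:15, 12:15-13:00 (subtract 1h to convert from UTC+1).
Carol in UTC: 08:00-08:45, 09:45-10:15, 11:30-13:00, 13:45-16:15 (add 8h to convert from UTC-8).
Dana in UTC: 08:30-09:30, 10:00-14:00, 14:15-17:00 (add 1h to convert from UTC-1).
Grace in UTC: 08:00-10:30, 12:00-15:00 (add 8h to convert from UTC-8).
Vanya in UTC: 08:15-12:00, 12:30-14:45, 16:00-17:00 (subtract 1h to convert from UTC+1).
Erik in UTC: 09:30-13:30 (subtract 6h to convert from UTC+6).
Hamid: not fully free for 11:00-12:00. Carol: not fully free for 11:00-12:00. Dana: free for 11:00-12:00. Grace: not fully free for 11:00-12:00. Vanya: free for 11:00-12:00. Erik: free for 11:00-12:00.

Carol, Grace, Hamid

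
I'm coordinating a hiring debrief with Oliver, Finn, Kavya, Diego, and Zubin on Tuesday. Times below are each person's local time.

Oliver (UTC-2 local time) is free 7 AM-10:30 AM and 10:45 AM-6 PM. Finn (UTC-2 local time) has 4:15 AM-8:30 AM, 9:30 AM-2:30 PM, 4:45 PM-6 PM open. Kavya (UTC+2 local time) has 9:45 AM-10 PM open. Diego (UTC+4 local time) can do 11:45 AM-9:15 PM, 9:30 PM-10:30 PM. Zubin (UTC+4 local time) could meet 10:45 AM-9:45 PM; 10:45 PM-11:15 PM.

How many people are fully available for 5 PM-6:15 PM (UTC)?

Oliver in UTC: 09:00-12:30, 12:45-20:00 (add 2h to convert from UTC-2).
Finn in UTC: 06:15-10:30, 11:30-16:30, 18:45-20:00 (add 2h to convert from UTC-2).
Kavya in UTC: 07:45-20:00 (subtract 2h to convert from UTC+2).
Diego in UTC: 07:45-17:15, 17:30-18:30 (subtract 4h to convert from UTC+4).
Zubin in UTC: 06:45-17:45, 18:45-19:15 (subtract 4h to convert from UTC+4).
Oliver and Kavya can make the full 17:00-18:15 slot — that's 2.

2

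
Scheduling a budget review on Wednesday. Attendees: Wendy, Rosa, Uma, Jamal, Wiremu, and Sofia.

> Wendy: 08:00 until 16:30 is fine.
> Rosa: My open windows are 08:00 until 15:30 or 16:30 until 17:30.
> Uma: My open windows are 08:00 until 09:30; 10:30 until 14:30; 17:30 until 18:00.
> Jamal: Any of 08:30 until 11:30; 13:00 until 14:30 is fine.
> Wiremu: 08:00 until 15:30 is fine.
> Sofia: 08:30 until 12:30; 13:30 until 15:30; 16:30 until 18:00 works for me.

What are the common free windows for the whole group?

08:30-09:30, 10:30-11:30, 13:30-14:30

Wendy ∩ Rosa: 08:00-15:30.
Wendy ∩ Rosa ∩ Uma: 08:00-09:30, 10:30-14:30.
Wendy ∩ Rosa ∩ Uma ∩ Jamal: 08:30-09:30, 10:30-11:30, 13:00-14:30.
Wendy ∩ Rosa ∩ Uma ∩ Jamal ∩ Wiremu: 08:30-09:30, 10:30-11:30, 13:00-14:30.
Wendy ∩ Rosa ∩ Uma ∩ Jamal ∩ Wiremu ∩ Sofia: 08:30-09:30, 10:30-11:30, 13:30-14:30.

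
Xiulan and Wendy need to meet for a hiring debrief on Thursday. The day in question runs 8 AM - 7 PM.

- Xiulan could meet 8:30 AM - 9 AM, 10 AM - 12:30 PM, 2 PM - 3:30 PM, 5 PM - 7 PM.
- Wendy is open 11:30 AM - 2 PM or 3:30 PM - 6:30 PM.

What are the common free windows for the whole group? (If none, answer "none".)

Xiulan ∩ Wendy: 11:30-12:30, 17:00-18:30.
Those are the intersection windows.

11:30-12:30, 17:00-18:30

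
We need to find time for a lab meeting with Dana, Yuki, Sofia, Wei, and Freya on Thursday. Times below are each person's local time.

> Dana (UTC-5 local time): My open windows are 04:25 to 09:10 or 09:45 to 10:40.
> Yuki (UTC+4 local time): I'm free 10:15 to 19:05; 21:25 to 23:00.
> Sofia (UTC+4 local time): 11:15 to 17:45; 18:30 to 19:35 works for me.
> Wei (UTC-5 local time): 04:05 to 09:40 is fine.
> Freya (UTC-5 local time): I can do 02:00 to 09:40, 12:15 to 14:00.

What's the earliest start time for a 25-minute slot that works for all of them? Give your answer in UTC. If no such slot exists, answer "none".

09:25

Dana in UTC: 09:25-14:10, 14:45-15:40 (add 5h to convert from UTC-5).
Yuki in UTC: 06:15-15:05, 17:25-19:00 (subtract 4h to convert from UTC+4).
Sofia in UTC: 07:15-13:45, 14:30-15:35 (subtract 4h to convert from UTC+4).
Wei in UTC: 09:05-14:40 (add 5h to convert from UTC-5).
Freya in UTC: 07:00-14:40, 17:15-19:00 (add 5h to convert from UTC-5).
Dana ∩ Yuki: 09:25-14:10, 14:45-15:05.
Dana ∩ Yuki ∩ Sofia: 09:25-13:45, 14:45-15:05.
Dana ∩ Yuki ∩ Sofia ∩ Wei: 09:25-13:45.
Dana ∩ Yuki ∩ Sofia ∩ Wei ∩ Freya: 09:25-13:45.
Those are the intersection windows.
The first common window of at least 25 minutes is 09:25-13:45, so the earliest start is 09:25.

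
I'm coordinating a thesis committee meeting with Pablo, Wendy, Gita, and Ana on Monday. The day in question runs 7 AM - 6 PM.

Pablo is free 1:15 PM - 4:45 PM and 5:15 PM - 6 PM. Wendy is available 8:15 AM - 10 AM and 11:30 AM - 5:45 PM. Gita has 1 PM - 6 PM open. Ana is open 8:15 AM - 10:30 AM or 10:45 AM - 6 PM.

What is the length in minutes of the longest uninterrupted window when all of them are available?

210

Pablo ∩ Wendy: 13:15-16:45, 17:15-17:45.
Pablo ∩ Wendy ∩ Gita: 13:15-16:45, 17:15-17:45.
Pablo ∩ Wendy ∩ Gita ∩ Ana: 13:15-16:45, 17:15-17:45.
The longest is 13:15-16:45 at 210 minutes.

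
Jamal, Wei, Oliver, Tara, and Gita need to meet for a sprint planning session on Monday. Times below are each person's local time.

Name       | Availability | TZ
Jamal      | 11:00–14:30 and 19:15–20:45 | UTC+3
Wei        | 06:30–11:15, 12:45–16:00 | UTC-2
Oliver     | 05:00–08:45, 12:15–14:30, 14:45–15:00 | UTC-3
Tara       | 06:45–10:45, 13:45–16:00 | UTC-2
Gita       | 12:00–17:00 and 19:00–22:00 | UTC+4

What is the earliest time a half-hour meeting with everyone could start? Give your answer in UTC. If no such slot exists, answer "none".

Jamal in UTC: 08:00-11:30, 16:15-17:45 (subtract 3h to convert from UTC+3).
Wei in UTC: 08:30-13:15, 14:45-18:00 (add 2h to convert from UTC-2).
Oliver in UTC: 08:00-11:45, 15:15-17:30, 17:45-18:00 (add 3h to convert from UTC-3).
Tara in UTC: 08:45-12:45, 15:45-18:00 (add 2h to convert from UTC-2).
Gita in UTC: 08:00-13:00, 15:00-18:00 (subtract 4h to convert from UTC+4).
Jamal ∩ Wei: 08:30-11:30, 16:15-17:45.
Jamal ∩ Wei ∩ Oliver: 08:30-11:30, 16:15-17:30.
Jamal ∩ Wei ∩ Oliver ∩ Tara: 08:45-11:30, 16:15-17:30.
Jamal ∩ Wei ∩ Oliver ∩ Tara ∩ Gita: 08:45-11:30, 16:15-17:30.
The first common window of at least 30 minutes is 08:45-11:30, so the earliest start is 08:45.

08:45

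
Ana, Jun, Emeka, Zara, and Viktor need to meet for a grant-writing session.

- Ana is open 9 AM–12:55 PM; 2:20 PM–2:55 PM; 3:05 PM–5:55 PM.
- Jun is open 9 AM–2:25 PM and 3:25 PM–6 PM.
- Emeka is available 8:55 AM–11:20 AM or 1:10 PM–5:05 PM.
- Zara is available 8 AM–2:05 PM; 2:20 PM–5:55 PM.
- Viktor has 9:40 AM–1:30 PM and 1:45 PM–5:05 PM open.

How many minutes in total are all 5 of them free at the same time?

205

Ana ∩ Jun: 09:00-12:55, 14:20-14:25, 15:25-17:55.
Ana ∩ Jun ∩ Emeka: 09:00-11:20, 14:20-14:25, 15:25-17:05.
Ana ∩ Jun ∩ Emeka ∩ Zara: 09:00-11:20, 14:20-14:25, 15:25-17:05.
Ana ∩ Jun ∩ Emeka ∩ Zara ∩ Viktor: 09:40-11:20, 14:20-14:25, 15:25-17:05.
Summing the common windows: 100 + 5 + 100 = 205 minutes.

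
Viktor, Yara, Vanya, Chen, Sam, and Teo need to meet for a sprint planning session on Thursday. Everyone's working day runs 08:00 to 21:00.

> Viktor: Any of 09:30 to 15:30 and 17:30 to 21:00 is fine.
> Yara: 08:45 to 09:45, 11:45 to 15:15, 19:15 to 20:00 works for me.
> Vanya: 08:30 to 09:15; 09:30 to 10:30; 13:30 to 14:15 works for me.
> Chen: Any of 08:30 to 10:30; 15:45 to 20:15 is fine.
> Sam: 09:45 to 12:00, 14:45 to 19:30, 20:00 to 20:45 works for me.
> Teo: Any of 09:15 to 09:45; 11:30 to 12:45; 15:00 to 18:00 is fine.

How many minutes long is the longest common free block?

Viktor ∩ Yara: 09:30-09:45, 11:45-15:15, 19:15-20:00.
Viktor ∩ Yara ∩ Vanya: 09:30-09:45, 13:30-14:15.
Viktor ∩ Yara ∩ Vanya ∩ Chen: 09:30-09:45.
Viktor ∩ Yara ∩ Vanya ∩ Chen ∩ Sam: ∅.
Viktor ∩ Yara ∩ Vanya ∩ Chen ∩ Sam ∩ Teo: ∅.
There is no time when everyone is free.
No common window exists, so the longest block is 0 minutes.

0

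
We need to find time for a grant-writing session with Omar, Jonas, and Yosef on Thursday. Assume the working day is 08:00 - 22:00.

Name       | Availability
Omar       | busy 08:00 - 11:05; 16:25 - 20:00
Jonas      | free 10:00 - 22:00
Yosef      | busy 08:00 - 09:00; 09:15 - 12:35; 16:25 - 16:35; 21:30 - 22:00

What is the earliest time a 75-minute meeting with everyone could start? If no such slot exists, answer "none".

Omar free: 11:05-16:25, 20:00-22:00 (invert busy blocks within the working day).
Jonas free: 10:00-22:00.
Yosef free: 09:00-09:15, 12:35-16:25, 16:35-21:30 (invert busy blocks within the working day).
Omar ∩ Jonas: 11:05-16:25, 20:00-22:00.
Omar ∩ Jonas ∩ Yosef: 12:35-16:25, 20:00-21:30.
Those are the intersection windows.
The first common window of at least 75 minutes is 12:35-16:25, so the earliest start is 12:35.

12:35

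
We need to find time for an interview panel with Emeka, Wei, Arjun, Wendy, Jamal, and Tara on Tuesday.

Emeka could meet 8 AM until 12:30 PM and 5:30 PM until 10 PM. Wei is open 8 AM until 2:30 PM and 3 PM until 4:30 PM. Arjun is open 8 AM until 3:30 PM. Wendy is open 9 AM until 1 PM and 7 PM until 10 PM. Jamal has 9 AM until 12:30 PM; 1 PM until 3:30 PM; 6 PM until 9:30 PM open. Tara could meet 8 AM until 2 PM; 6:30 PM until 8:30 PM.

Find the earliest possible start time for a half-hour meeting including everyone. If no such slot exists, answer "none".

09:00

Emeka ∩ Wei: 08:00-12:30.
Emeka ∩ Wei ∩ Arjun: 08:00-12:30.
Emeka ∩ Wei ∩ Arjun ∩ Wendy: 09:00-12:30.
Emeka ∩ Wei ∩ Arjun ∩ Wendy ∩ Jamal: 09:00-12:30.
Emeka ∩ Wei ∩ Arjun ∩ Wendy ∩ Jamal ∩ Tara: 09:00-12:30.
Those are the intersection windows.
The first common window of at least 30 minutes is 09:00-12:30, so the earliest start is 09:00.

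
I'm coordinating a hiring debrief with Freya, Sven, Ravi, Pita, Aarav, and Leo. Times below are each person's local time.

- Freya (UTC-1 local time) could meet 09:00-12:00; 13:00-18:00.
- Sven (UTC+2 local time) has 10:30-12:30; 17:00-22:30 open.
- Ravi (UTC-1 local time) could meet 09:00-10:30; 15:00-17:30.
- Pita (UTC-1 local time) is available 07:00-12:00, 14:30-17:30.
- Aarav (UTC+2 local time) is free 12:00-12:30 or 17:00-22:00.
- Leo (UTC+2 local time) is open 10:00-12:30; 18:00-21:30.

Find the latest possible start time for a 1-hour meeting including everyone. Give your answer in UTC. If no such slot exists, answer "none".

Freya in UTC: 10:00-13:00, 14:00-19:00 (add 1h to convert from UTC-1).
Sven in UTC: 08:30-10:30, 15:00-20:30 (subtract 2h to convert from UTC+2).
Ravi in UTC: 10:00-11:30, 16:00-18:30 (add 1h to convert from UTC-1).
Pita in UTC: 08:00-13:00, 15:30-18:30 (add 1h to convert from UTC-1).
Aarav in UTC: 10:00-10:30, 15:00-20:00 (subtract 2h to convert from UTC+2).
Leo in UTC: 08:00-10:30, 16:00-19:30 (subtract 2h to convert from UTC+2).
Freya ∩ Sven: 10:00-10:30, 15:00-19:00.
Freya ∩ Sven ∩ Ravi: 10:00-10:30, 16:00-18:30.
Freya ∩ Sven ∩ Ravi ∩ Pita: 10:00-10:30, 16:00-18:30.
Freya ∩ Sven ∩ Ravi ∩ Pita ∩ Aarav: 10:00-10:30, 16:00-18:30.
Freya ∩ Sven ∩ Ravi ∩ Pita ∩ Aarav ∩ Leo: 10:00-10:30, 16:00-18:30.
So the common availability across everyone is 10:00-10:30, 16:00-18:30.
The last common window of at least 60 minutes is 16:00-18:30; a 60-minute meeting can start as late as 17:30 and still end by 18:30.

17:30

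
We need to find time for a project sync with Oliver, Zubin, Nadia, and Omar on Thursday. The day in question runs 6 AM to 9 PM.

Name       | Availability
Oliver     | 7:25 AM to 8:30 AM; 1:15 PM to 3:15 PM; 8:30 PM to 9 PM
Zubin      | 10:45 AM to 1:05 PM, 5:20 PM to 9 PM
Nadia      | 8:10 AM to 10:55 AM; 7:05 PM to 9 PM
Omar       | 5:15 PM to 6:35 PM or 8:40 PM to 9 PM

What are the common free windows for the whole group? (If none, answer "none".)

20:40-21:00

Oliver ∩ Zubin: 20:30-21:00.
Oliver ∩ Zubin ∩ Nadia: 20:30-21:00.
Oliver ∩ Zubin ∩ Nadia ∩ Omar: 20:40-21:00.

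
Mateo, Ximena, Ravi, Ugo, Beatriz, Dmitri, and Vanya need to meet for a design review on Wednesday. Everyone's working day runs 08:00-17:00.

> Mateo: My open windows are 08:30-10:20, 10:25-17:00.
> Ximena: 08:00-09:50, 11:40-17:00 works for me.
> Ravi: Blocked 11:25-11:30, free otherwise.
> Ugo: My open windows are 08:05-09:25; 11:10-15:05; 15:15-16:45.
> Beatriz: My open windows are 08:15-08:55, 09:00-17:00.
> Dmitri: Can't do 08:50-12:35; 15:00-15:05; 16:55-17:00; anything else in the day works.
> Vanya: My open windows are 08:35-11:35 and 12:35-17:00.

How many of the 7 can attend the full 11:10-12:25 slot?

3

Mateo free: 08:30-10:20, 10:25-17:00.
Ximena free: 08:00-09:50, 11:40-17:00.
Ravi free: 08:00-11:25, 11:30-17:00 (invert busy blocks within the working day).
Ugo free: 08:05-09:25, 11:10-15:05, 15:15-16:45.
Beatriz free: 08:15-08:55, 09:00-17:00.
Dmitri free: 08:00-08:50, 12:35-15:00, 15:05-16:55 (invert busy blocks within the working day).
Vanya free: 08:35-11:35, 12:35-17:00.
Mateo, Ugo, and Beatriz can make the full 11:10-12:25 slot — that's 3.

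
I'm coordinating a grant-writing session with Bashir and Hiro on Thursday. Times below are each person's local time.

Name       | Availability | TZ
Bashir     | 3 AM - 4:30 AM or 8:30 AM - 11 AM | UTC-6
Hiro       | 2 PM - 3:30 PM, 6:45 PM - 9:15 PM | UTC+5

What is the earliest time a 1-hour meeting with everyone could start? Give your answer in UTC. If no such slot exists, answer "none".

09:00

Bashir in UTC: 09:00-10:30, 14:30-17:00 (add 6h to convert from UTC-6).
Hiro in UTC: 09:00-10:30, 13:45-16:15 (subtract 5h to convert from UTC+5).
Bashir ∩ Hiro: 09:00-10:30, 14:30-16:15.
So the common availability across everyone is 09:00-10:30, 14:30-16:15.
The first common window of at least 60 minutes is 09:00-10:30, so the earliest start is 09:00.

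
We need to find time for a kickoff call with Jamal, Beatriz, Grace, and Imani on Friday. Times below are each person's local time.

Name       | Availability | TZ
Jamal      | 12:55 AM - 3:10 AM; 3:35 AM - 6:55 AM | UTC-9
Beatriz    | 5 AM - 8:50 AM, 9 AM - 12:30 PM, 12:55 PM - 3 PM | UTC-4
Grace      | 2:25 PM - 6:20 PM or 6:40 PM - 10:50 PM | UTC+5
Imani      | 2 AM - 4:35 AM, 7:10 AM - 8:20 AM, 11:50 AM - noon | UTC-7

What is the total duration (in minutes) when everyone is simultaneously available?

170

Jamal in UTC: 09:55-12:10, 12:35-15:55 (add 9h to convert from UTC-9).
Beatriz in UTC: 09:00-12:50, 13:00-16:30, 16:55-19:00 (add 4h to convert from UTC-4).
Grace in UTC: 09:25-13:20, 13:40-17:50 (subtract 5h to convert from UTC+5).
Imani in UTC: 09:00-11:35, 14:10-15:20, 18:50-19:00 (add 7h to convert from UTC-7).
Jamal ∩ Beatriz: 09:55-12:10, 12:35-12:50, 13:00-15:55.
Jamal ∩ Beatriz ∩ Grace: 09:55-12:10, 12:35-12:50, 13:00-13:20, 13:40-15:55.
Jamal ∩ Beatriz ∩ Grace ∩ Imani: 09:55-11:35, 14:10-15:20.
So the common availability across everyone is 09:55-11:35, 14:10-15:20.
Summing the common windows: 100 + 70 = 170 minutes.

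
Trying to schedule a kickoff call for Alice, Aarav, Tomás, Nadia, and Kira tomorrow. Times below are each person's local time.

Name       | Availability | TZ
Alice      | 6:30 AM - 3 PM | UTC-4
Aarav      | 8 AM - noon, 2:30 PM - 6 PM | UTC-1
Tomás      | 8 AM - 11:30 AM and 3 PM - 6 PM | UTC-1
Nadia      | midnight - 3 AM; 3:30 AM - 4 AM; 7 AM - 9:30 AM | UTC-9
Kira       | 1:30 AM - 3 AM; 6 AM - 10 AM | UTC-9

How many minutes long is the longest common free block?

Alice in UTC: 10:30-19:00 (add 4h to convert from UTC-4).
Aarav in UTC: 09:00-13:00, 15:30-19:00 (add 1h to convert from UTC-1).
Tomás in UTC: 09:00-12:30, 16:00-19:00 (add 1h to convert from UTC-1).
Nadia in UTC: 09:00-12:00, 12:30-13:00, 16:00-18:30 (add 9h to convert from UTC-9).
Kira in UTC: 10:30-12:00, 15:00-19:00 (add 9h to convert from UTC-9).
Alice ∩ Aarav: 10:30-13:00, 15:30-19:00.
Alice ∩ Aarav ∩ Tomás: 10:30-12:30, 16:00-19:00.
Alice ∩ Aarav ∩ Tomás ∩ Nadia: 10:30-12:00, 16:00-18:30.
Alice ∩ Aarav ∩ Tomás ∩ Nadia ∩ Kira: 10:30-12:00, 16:00-18:30.
Those are the intersection windows.
The longest is 16:00-18:30 at 150 minutes.

150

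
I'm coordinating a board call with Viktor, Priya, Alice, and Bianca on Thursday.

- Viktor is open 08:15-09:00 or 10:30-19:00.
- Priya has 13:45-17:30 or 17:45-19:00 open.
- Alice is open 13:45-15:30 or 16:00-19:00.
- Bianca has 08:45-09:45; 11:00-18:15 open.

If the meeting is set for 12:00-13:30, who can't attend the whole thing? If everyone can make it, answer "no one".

Alice, Priya

Viktor: free for 12:00-13:30. Priya: not fully free for 12:00-13:30. Alice: not fully free for 12:00-13:30. Bianca: free for 12:00-13:30.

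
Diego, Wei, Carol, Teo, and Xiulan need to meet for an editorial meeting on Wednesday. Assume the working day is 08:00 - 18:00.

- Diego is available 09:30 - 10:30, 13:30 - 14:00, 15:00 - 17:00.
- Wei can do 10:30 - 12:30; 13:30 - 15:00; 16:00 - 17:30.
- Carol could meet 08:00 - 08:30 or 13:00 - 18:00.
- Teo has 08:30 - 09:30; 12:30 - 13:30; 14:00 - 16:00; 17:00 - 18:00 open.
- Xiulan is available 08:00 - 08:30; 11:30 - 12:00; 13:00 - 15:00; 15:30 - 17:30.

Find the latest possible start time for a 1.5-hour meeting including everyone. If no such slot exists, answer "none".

Diego ∩ Wei: 13:30-14:00, 16:00-17:00.
Diego ∩ Wei ∩ Carol: 13:30-14:00, 16:00-17:00.
Diego ∩ Wei ∩ Carol ∩ Teo: ∅.
Diego ∩ Wei ∩ Carol ∩ Teo ∩ Xiulan: ∅.
There is no time when everyone is free.
No common window is at least 90 minutes long.

none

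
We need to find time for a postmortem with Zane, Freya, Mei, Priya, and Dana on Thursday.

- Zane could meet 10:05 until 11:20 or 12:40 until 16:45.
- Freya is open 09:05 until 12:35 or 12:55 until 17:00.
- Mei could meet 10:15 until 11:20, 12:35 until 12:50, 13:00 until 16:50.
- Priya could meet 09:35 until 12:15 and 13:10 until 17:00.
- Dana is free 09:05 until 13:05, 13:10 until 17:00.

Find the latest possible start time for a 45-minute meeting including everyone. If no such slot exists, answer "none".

Zane ∩ Freya: 10:05-11:20, 12:55-16:45.
Zane ∩ Freya ∩ Mei: 10:15-11:20, 13:00-16:45.
Zane ∩ Freya ∩ Mei ∩ Priya: 10:15-11:20, 13:10-16:45.
Zane ∩ Freya ∩ Mei ∩ Priya ∩ Dana: 10:15-11:20, 13:10-16:45.
So the common availability across everyone is 10:15-11:20, 13:10-16:45.
The last common window of at least 45 minutes is 13:10-16:45; a 45-minute meeting can start as late as 16:00 and still end by 16:45.

16:00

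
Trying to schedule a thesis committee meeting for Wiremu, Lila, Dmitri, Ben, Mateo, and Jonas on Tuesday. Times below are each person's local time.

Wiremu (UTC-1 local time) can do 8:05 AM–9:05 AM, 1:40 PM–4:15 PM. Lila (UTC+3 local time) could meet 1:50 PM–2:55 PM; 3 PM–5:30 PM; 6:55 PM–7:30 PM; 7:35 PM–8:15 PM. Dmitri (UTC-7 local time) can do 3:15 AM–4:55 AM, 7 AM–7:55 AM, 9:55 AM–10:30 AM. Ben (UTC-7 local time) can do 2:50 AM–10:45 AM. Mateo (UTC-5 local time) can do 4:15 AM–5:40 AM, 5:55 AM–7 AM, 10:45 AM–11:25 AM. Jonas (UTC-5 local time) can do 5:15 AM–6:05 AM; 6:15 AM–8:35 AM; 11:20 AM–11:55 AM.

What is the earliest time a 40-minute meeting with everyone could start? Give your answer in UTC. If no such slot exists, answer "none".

none

Wiremu in UTC: 09:05-10:05, 14:40-17:15 (add 1h to convert from UTC-1).
Lila in UTC: 10:50-11:55, 12:00-14:30, 15:55-16:30, 16:35-17:15 (subtract 3h to convert from UTC+3).
Dmitri in UTC: 10:15-11:55, 14:00-14:55, 16:55-17:30 (add 7h to convert from UTC-7).
Ben in UTC: 09:50-17:45 (add 7h to convert from UTC-7).
Mateo in UTC: 09:15-10:40, 10:55-12:00, 15:45-16:25 (add 5h to convert from UTC-5).
Jonas in UTC: 10:15-11:05, 11:15-13:35, 16:20-16:55 (add 5h to convert from UTC-5).
Wiremu ∩ Lila: 15:55-16:30, 16:35-17:15.
Wiremu ∩ Lila ∩ Dmitri: 16:55-17:15.
Wiremu ∩ Lila ∩ Dmitri ∩ Ben: 16:55-17:15.
Wiremu ∩ Lila ∩ Dmitri ∩ Ben ∩ Mateo: ∅.
Wiremu ∩ Lila ∩ Dmitri ∩ Ben ∩ Mateo ∩ Jonas: ∅.
There is no time when everyone is free.
No common window is at least 40 minutes long.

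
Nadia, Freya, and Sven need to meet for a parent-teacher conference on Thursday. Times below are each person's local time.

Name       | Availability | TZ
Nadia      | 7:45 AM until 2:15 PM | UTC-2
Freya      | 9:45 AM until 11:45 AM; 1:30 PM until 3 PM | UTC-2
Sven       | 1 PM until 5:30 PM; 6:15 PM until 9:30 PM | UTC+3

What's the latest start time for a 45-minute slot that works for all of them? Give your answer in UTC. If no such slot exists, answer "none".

15:30

Nadia in UTC: 09:45-16:15 (add 2h to convert from UTC-2).
Freya in UTC: 11:45-13:45, 15:30-17:00 (add 2h to convert from UTC-2).
Sven in UTC: 10:00-14:30, 15:15-18:30 (subtract 3h to convert from UTC+3).
Nadia ∩ Freya: 11:45-13:45, 15:30-16:15.
Nadia ∩ Freya ∩ Sven: 11:45-13:45, 15:30-16:15.
The last common window of at least 45 minutes is 15:30-16:15; a 45-minute meeting can start as late as 15:30 and still end by 16:15.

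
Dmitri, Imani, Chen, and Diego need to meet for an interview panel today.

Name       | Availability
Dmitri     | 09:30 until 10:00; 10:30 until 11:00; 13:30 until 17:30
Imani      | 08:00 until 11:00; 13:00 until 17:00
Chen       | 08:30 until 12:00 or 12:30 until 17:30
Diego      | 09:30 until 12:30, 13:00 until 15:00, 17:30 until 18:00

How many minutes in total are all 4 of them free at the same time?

Dmitri ∩ Imani: 09:30-10:00, 10:30-11:00, 13:30-17:00.
Dmitri ∩ Imani ∩ Chen: 09:30-10:00, 10:30-11:00, 13:30-17:00.
Dmitri ∩ Imani ∩ Chen ∩ Diego: 09:30-10:00, 10:30-11:00, 13:30-15:00.
Summing the common windows: 30 + 30 + 90 = 150 minutes.

150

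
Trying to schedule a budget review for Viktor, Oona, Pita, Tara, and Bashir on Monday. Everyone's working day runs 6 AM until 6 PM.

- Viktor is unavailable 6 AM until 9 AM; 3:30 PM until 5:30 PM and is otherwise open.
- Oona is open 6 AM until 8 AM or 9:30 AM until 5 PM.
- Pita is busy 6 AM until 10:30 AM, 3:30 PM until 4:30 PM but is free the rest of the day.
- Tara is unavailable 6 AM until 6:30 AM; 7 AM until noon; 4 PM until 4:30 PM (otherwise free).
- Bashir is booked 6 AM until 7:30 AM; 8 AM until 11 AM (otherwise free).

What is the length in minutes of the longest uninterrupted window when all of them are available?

Viktor free: 09:00-15:30, 17:30-18:00 (invert busy blocks within the working day).
Oona free: 06:00-08:00, 09:30-17:00.
Pita free: 10:30-15:30, 16:30-18:00 (invert busy blocks within the working day).
Tara free: 06:30-07:00, 12:00-16:00, 16:30-18:00 (invert busy blocks within the working day).
Bashir free: 07:30-08:00, 11:00-18:00 (invert busy blocks within the working day).
Viktor ∩ Oona: 09:30-15:30.
Viktor ∩ Oona ∩ Pita: 10:30-15:30.
Viktor ∩ Oona ∩ Pita ∩ Tara: 12:00-15:30.
Viktor ∩ Oona ∩ Pita ∩ Tara ∩ Bashir: 12:00-15:30.
Those are the intersection windows.
The longest is 12:00-15:30 at 210 minutes.

210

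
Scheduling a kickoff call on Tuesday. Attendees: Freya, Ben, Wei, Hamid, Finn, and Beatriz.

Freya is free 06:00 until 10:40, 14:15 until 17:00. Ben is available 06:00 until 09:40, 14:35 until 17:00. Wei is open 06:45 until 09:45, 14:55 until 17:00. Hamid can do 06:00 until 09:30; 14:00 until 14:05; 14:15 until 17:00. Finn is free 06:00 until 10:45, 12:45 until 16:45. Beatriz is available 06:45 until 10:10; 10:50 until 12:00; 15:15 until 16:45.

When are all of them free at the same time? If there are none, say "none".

Freya ∩ Ben: 06:00-09:40, 14:35-17:00.
Freya ∩ Ben ∩ Wei: 06:45-09:40, 14:55-17:00.
Freya ∩ Ben ∩ Wei ∩ Hamid: 06:45-09:30, 14:55-17:00.
Freya ∩ Ben ∩ Wei ∩ Hamid ∩ Finn: 06:45-09:30, 14:55-16:45.
Freya ∩ Ben ∩ Wei ∩ Hamid ∩ Finn ∩ Beatriz: 06:45-09:30, 15:15-16:45.
So the common availability across everyone is 06:45-09:30, 15:15-16:45.

06:45-09:30, 15:15-16:45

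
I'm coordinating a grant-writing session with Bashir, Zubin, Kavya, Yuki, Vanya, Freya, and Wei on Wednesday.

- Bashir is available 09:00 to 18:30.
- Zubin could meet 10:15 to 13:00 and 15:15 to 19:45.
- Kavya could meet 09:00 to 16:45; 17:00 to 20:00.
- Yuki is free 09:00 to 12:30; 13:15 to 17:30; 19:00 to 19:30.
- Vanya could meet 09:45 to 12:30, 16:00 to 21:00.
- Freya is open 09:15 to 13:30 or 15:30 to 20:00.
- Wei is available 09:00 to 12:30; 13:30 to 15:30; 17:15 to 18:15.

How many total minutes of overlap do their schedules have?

150

Bashir ∩ Zubin: 10:15-13:00, 15:15-18:30.
Bashir ∩ Zubin ∩ Kavya: 10:15-13:00, 15:15-16:45, 17:00-18:30.
Bashir ∩ Zubin ∩ Kavya ∩ Yuki: 10:15-12:30, 15:15-16:45, 17:00-17:30.
Bashir ∩ Zubin ∩ Kavya ∩ Yuki ∩ Vanya: 10:15-12:30, 16:00-16:45, 17:00-17:30.
Bashir ∩ Zubin ∩ Kavya ∩ Yuki ∩ Vanya ∩ Freya: 10:15-12:30, 16:00-16:45, 17:00-17:30.
Bashir ∩ Zubin ∩ Kavya ∩ Yuki ∩ Vanya ∩ Freya ∩ Wei: 10:15-12:30, 17:15-17:30.
Summing the common windows: 135 + 15 = 150 minutes.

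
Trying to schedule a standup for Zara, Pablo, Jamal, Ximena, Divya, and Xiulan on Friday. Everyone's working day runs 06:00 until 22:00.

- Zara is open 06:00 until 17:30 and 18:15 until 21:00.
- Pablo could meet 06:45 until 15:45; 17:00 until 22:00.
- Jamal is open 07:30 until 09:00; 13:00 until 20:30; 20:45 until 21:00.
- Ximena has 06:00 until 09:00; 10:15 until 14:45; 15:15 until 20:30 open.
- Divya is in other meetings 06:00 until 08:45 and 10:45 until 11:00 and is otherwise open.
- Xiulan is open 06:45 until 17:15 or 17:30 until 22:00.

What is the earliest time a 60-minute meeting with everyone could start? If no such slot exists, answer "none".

Zara free: 06:00-17:30, 18:15-21:00.
Pablo free: 06:45-15:45, 17:00-22:00.
Jamal free: 07:30-09:00, 13:00-20:30, 20:45-21:00.
Ximena free: 06:00-09:00, 10:15-14:45, 15:15-20:30.
Divya free: 08:45-10:45, 11:00-22:00 (invert busy blocks within the working day).
Xiulan free: 06:45-17:15, 17:30-22:00.
Zara ∩ Pablo: 06:45-15:45, 17:00-17:30, 18:15-21:00.
Zara ∩ Pablo ∩ Jamal: 07:30-09:00, 13:00-15:45, 17:00-17:30, 18:15-20:30, 20:45-21:00.
Zara ∩ Pablo ∩ Jamal ∩ Ximena: 07:30-09:00, 13:00-14:45, 15:15-15:45, 17:00-17:30, 18:15-20:30.
Zara ∩ Pablo ∩ Jamal ∩ Ximena ∩ Divya: 08:45-09:00, 13:00-14:45, 15:15-15:45, 17:00-17:30, 18:15-20:30.
Zara ∩ Pablo ∩ Jamal ∩ Ximena ∩ Divya ∩ Xiulan: 08:45-09:00, 13:00-14:45, 15:15-15:45, 17:00-17:15, 18:15-20:30.
The first common window of at least 60 minutes is 13:00-14:45, so the earliest start is 13:00.

13:00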